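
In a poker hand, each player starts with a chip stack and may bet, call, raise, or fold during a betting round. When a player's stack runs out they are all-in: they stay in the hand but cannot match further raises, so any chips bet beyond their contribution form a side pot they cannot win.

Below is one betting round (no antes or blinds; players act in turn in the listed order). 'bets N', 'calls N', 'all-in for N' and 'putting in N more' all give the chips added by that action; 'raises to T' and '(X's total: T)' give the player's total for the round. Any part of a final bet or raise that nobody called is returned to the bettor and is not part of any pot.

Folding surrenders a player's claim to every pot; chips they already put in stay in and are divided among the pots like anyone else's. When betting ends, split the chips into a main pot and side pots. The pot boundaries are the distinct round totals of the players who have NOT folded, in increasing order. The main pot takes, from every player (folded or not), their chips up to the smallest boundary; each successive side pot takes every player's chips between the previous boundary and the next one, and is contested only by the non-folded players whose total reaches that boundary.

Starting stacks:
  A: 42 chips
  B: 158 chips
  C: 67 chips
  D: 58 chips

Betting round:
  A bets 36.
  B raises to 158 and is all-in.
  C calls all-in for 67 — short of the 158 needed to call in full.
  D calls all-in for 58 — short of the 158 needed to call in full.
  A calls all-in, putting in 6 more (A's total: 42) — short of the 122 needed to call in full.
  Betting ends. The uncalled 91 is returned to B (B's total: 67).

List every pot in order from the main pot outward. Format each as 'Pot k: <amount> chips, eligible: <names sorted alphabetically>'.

Pot 1: 168 chips, eligible: A, B, C, D
Pot 2: 48 chips, eligible: B, C, D
Pot 3: 18 chips, eligible: B, C

Derivation:
Contributions (after 91 returned to B): A=42, B=67, C=67, D=58
Pot levels (distinct totals of non-folded players): 42, 58, 67
Layer 1-42: 42 each from A, B, C, D = 42*4 = 168 chips; eligible A, B, C, D
Layer 43-58: 16 each from B, C, D = 16*3 = 48 chips; eligible B, C, D
Layer 59-67: 9 each from B, C = 9*2 = 18 chips; eligible B, C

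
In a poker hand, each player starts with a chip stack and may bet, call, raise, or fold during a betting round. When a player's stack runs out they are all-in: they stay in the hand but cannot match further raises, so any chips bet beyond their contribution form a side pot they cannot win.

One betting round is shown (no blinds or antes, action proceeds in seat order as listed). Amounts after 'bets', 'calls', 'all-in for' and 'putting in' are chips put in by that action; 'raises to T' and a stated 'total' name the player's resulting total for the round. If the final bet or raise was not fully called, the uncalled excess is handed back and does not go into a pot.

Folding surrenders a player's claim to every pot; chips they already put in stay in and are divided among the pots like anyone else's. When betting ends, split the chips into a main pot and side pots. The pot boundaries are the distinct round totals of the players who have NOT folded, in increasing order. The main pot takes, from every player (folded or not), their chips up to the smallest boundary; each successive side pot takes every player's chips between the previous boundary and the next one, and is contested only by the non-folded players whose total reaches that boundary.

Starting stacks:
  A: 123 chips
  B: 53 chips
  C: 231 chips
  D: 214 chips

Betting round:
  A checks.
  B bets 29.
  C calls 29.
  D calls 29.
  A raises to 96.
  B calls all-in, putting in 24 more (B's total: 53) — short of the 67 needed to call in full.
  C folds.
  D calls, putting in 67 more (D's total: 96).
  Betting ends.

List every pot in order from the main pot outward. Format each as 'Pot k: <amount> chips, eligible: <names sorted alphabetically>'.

Contributions: A=96, B=53, C=29, D=96
Folded: C
Pot levels (distinct totals of non-folded players): 53, 96
Layer 1-53: A 53 + B 53 + C 29 + D 53 = 188 chips; eligible A, B, D
Layer 54-96: 43 each from A, D = 43*2 = 86 chips; eligible A, D

Pot 1: 188 chips, eligible: A, B, D
Pot 2: 86 chips, eligible: A, D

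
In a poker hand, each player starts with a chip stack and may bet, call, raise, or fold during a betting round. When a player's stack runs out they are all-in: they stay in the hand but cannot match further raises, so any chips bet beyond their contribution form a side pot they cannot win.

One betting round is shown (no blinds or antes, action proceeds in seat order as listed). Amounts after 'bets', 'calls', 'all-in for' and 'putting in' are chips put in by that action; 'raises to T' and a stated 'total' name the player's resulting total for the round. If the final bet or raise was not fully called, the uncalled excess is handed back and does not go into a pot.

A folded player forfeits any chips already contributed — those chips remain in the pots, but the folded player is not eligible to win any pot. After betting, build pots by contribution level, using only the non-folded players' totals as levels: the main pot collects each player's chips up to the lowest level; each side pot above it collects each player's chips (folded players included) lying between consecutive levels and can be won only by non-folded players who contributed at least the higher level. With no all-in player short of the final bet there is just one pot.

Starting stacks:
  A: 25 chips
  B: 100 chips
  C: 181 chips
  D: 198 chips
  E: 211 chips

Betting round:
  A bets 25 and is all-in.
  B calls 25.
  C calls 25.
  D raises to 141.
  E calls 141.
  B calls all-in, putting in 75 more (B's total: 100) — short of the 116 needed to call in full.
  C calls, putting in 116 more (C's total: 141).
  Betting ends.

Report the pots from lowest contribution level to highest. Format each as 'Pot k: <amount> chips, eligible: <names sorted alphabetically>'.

Pot 1: 125 chips, eligible: A, B, C, D, E
Pot 2: 300 chips, eligible: B, C, D, E
Pot 3: 123 chips, eligible: C, D, E

Derivation:
Contributions: A=25, B=100, C=141, D=141, E=141
Pot levels (distinct totals of non-folded players): 25, 100, 141
Layer 1-25: 25 each from A, B, C, D, E = 25*5 = 125 chips; eligible A, B, C, D, E
Layer 26-100: 75 each from B, C, D, E = 75*4 = 300 chips; eligible B, C, D, E
Layer 101-141: 41 each from C, D, E = 41*3 = 123 chips; eligible C, D, E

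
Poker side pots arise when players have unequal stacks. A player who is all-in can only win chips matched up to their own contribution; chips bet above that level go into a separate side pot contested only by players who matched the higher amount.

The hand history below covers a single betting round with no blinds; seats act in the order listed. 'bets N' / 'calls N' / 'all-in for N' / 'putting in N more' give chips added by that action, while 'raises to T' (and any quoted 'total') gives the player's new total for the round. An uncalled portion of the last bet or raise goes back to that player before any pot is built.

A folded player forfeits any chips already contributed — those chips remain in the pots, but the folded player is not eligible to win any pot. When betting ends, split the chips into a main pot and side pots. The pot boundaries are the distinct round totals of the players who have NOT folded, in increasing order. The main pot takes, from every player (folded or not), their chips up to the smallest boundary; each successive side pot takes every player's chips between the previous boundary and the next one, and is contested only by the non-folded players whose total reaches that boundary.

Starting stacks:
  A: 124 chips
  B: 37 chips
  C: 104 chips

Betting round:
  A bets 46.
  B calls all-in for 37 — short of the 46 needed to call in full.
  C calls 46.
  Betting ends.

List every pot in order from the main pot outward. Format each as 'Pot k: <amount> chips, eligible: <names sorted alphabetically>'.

Contributions: A=46, B=37, C=46
Pot levels (distinct totals of non-folded players): 37, 46
Layer 1-37: 37 each from A, B, C = 37*3 = 111 chips; eligible A, B, C
Layer 38-46: 9 each from A, C = 9*2 = 18 chips; eligible A, C

Pot 1: 111 chips, eligible: A, B, C
Pot 2: 18 chips, eligible: A, C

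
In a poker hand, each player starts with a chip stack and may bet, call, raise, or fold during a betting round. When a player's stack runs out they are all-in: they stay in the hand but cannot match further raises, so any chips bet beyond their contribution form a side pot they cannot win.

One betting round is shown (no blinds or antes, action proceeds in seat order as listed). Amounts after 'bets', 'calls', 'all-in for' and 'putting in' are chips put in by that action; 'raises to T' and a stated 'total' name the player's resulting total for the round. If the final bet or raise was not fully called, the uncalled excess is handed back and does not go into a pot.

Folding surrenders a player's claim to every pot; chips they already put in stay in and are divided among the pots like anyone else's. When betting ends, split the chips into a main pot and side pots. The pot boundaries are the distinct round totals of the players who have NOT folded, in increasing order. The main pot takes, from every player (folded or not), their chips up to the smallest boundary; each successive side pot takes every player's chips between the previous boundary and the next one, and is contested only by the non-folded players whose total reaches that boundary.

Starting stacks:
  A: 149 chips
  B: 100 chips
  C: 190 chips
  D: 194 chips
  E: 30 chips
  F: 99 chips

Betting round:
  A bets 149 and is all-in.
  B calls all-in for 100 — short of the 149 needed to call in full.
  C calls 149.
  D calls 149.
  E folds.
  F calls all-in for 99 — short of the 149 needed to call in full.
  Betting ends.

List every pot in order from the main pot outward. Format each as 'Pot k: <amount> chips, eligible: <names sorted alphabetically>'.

Pot 1: 495 chips, eligible: A, B, C, D, F
Pot 2: 4 chips, eligible: A, B, C, D
Pot 3: 147 chips, eligible: A, C, D

Derivation:
Contributions: A=149, B=100, C=149, D=149, F=99
Folded: E
Pot levels (distinct totals of non-folded players): 99, 100, 149
Layer 1-99: 99 each from A, B, C, D, F = 99*5 = 495 chips; eligible A, B, C, D, F
Layer 100-100: 1 each from A, B, C, D = 1*4 = 4 chips; eligible A, B, C, D
Layer 101-149: 49 each from A, C, D = 49*3 = 147 chips; eligible A, C, D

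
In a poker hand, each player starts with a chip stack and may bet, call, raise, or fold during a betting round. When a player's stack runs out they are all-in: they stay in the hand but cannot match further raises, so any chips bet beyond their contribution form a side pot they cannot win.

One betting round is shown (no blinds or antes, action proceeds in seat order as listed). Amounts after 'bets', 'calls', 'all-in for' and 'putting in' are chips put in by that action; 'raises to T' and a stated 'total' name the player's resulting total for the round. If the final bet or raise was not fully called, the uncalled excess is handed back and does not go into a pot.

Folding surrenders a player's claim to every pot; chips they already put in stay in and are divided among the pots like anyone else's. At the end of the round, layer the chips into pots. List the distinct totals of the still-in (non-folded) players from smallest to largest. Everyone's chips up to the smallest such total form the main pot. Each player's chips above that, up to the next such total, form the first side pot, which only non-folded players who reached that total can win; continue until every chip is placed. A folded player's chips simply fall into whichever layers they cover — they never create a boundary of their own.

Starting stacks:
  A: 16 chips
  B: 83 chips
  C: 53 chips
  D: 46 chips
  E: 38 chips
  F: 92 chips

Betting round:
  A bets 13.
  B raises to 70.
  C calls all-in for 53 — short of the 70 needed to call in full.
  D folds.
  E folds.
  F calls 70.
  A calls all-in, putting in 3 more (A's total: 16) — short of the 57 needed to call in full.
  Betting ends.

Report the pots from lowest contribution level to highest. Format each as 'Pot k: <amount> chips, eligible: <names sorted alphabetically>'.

Contributions: A=16, B=70, C=53, F=70
Folded: D, E
Pot levels (distinct totals of non-folded players): 16, 53, 70
Layer 1-16: 16 each from A, B, C, F = 16*4 = 64 chips; eligible A, B, C, F
Layer 17-53: 37 each from B, C, F = 37*3 = 111 chips; eligible B, C, F
Layer 54-70: 17 each from B, F = 17*2 = 34 chips; eligible B, F

Pot 1: 64 chips, eligible: A, B, C, F
Pot 2: 111 chips, eligible: B, C, F
Pot 3: 34 chips, eligible: B, F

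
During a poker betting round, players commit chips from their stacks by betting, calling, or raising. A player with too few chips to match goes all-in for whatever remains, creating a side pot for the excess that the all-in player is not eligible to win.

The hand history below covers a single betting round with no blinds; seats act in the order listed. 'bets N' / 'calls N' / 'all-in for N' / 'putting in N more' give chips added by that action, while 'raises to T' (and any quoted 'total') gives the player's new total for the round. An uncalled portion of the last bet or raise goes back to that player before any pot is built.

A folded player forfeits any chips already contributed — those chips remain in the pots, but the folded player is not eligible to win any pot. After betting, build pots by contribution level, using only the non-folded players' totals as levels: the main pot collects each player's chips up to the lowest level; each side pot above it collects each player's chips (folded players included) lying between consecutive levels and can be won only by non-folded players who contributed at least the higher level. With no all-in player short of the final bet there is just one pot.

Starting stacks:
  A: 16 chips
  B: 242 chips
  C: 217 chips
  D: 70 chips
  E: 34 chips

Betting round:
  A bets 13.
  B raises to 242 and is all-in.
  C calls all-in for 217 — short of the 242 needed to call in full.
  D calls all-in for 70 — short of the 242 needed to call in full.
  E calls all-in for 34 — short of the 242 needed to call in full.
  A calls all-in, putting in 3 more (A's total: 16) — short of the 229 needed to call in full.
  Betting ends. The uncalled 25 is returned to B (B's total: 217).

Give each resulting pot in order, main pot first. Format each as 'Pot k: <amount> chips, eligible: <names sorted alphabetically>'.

Contributions (after 25 returned to B): A=16, B=217, C=217, D=70, E=34
Pot levels (distinct totals of non-folded players): 16, 34, 70, 217
Layer 1-16: 16 each from A, B, C, D, E = 16*5 = 80 chips; eligible A, B, C, D, E
Layer 17-34: 18 each from B, C, D, E = 18*4 = 72 chips; eligible B, C, D, E
Layer 35-70: 36 each from B, C, D = 36*3 = 108 chips; eligible B, C, D
Layer 71-217: 147 each from B, C = 147*2 = 294 chips; eligible B, C

Pot 1: 80 chips, eligible: A, B, C, D, E
Pot 2: 72 chips, eligible: B, C, D, E
Pot 3: 108 chips, eligible: B, C, D
Pot 4: 294 chips, eligible: B, C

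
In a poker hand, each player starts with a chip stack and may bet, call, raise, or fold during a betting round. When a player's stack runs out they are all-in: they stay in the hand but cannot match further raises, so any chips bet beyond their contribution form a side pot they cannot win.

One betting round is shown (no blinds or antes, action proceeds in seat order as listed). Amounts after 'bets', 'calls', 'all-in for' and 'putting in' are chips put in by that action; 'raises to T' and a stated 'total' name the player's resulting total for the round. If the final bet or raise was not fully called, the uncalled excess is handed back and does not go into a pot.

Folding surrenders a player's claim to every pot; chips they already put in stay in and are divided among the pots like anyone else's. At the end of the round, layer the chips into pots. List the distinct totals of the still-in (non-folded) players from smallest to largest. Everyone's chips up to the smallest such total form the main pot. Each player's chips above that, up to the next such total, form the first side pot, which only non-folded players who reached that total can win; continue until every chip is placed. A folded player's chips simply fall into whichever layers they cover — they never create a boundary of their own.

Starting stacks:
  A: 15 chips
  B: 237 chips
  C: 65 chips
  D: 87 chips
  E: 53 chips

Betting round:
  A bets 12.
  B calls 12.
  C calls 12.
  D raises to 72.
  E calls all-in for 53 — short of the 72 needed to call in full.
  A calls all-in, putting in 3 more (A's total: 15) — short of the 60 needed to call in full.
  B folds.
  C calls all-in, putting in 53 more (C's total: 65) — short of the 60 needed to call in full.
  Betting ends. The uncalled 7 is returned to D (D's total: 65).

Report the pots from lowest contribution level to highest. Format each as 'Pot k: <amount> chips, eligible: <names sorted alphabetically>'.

Contributions (after 7 returned to D): A=15, B=12, C=65, D=65, E=53
Folded: B
Pot levels (distinct totals of non-folded players): 15, 53, 65
Layer 1-15: A 15 + B 12 + C 15 + D 15 + E 15 = 72 chips; eligible A, C, D, E
Layer 16-53: 38 each from C, D, E = 38*3 = 114 chips; eligible C, D, E
Layer 54-65: 12 each from C, D = 12*2 = 24 chips; eligible C, D

Pot 1: 72 chips, eligible: A, C, D, E
Pot 2: 114 chips, eligible: C, D, E
Pot 3: 24 chips, eligible: C, D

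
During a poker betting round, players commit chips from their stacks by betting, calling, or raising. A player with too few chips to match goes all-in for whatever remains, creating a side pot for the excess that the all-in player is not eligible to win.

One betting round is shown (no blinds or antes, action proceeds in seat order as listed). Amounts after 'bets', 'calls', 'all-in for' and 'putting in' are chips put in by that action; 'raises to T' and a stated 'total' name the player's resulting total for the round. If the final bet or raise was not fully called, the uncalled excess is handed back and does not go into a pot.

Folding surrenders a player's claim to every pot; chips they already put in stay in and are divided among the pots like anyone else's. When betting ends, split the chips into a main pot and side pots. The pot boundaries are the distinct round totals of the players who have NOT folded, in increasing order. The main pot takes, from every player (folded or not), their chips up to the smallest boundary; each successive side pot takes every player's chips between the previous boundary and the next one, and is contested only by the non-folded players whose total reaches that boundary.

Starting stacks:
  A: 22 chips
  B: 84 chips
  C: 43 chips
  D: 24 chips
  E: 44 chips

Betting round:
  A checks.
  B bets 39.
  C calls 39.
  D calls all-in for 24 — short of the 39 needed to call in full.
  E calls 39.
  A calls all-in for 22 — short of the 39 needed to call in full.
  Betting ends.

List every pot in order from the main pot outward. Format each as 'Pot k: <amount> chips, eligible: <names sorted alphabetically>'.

Contributions: A=22, B=39, C=39, D=24, E=39
Pot levels (distinct totals of non-folded players): 22, 24, 39
Layer 1-22: 22 each from A, B, C, D, E = 22*5 = 110 chips; eligible A, B, C, D, E
Layer 23-24: 2 each from B, C, D, E = 2*4 = 8 chips; eligible B, C, D, E
Layer 25-39: 15 each from B, C, E = 15*3 = 45 chips; eligible B, C, E

Pot 1: 110 chips, eligible: A, B, C, D, E
Pot 2: 8 chips, eligible: B, C, D, E
Pot 3: 45 chips, eligible: B, C, E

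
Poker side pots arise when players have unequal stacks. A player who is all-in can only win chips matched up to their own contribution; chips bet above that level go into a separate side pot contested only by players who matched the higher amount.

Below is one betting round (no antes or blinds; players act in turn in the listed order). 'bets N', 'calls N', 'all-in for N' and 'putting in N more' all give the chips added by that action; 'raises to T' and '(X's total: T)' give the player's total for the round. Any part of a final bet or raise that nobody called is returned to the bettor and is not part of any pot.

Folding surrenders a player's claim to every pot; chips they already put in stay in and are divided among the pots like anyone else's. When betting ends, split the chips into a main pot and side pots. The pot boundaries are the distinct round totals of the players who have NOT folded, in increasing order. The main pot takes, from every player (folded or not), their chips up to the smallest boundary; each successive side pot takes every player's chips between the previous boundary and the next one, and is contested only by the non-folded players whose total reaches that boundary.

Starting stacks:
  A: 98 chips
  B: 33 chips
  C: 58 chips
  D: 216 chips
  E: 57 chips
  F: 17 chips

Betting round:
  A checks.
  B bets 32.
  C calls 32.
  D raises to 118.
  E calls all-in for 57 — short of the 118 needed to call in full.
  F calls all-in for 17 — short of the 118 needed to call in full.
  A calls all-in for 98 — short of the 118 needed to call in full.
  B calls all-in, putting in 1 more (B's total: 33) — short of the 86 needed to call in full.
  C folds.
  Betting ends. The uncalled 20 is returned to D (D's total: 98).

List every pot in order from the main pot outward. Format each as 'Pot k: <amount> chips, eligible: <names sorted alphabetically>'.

Contributions (after 20 returned to D): A=98, B=33, C=32, D=98, E=57, F=17
Folded: C
Pot levels (distinct totals of non-folded players): 17, 33, 57, 98
Layer 1-17: 17 each from A, B, C, D, E, F = 17*6 = 102 chips; eligible A, B, D, E, F
Layer 18-33: A 16 + B 16 + C 15 + D 16 + E 16 = 79 chips; eligible A, B, D, E
Layer 34-57: 24 each from A, D, E = 24*3 = 72 chips; eligible A, D, E
Layer 58-98: 41 each from A, D = 41*2 = 82 chips; eligible A, D

Pot 1: 102 chips, eligible: A, B, D, E, F
Pot 2: 79 chips, eligible: A, B, D, E
Pot 3: 72 chips, eligible: A, D, E
Pot 4: 82 chips, eligible: A, D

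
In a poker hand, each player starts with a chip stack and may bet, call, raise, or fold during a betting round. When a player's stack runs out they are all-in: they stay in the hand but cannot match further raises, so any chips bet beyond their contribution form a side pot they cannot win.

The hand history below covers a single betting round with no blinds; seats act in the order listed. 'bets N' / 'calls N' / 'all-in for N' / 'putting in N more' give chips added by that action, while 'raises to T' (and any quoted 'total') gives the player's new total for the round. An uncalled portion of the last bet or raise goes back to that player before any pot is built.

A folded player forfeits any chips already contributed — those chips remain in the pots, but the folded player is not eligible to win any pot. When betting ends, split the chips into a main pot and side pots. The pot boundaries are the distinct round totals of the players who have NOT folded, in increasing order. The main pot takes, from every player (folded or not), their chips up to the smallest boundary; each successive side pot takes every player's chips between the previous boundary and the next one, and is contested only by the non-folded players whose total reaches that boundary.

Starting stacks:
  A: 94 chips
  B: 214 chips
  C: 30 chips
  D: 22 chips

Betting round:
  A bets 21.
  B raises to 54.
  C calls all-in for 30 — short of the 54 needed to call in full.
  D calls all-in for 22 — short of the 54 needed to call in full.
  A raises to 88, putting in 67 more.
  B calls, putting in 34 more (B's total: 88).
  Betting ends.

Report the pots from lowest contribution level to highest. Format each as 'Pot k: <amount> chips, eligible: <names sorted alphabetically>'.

Pot 1: 88 chips, eligible: A, B, C, D
Pot 2: 24 chips, eligible: A, B, C
Pot 3: 116 chips, eligible: A, B

Derivation:
Contributions: A=88, B=88, C=30, D=22
Pot levels (distinct totals of non-folded players): 22, 30, 88
Layer 1-22: 22 each from A, B, C, D = 22*4 = 88 chips; eligible A, B, C, D
Layer 23-30: 8 each from A, B, C = 8*3 = 24 chips; eligible A, B, C
Layer 31-88: 58 each from A, B = 58*2 = 116 chips; eligible A, B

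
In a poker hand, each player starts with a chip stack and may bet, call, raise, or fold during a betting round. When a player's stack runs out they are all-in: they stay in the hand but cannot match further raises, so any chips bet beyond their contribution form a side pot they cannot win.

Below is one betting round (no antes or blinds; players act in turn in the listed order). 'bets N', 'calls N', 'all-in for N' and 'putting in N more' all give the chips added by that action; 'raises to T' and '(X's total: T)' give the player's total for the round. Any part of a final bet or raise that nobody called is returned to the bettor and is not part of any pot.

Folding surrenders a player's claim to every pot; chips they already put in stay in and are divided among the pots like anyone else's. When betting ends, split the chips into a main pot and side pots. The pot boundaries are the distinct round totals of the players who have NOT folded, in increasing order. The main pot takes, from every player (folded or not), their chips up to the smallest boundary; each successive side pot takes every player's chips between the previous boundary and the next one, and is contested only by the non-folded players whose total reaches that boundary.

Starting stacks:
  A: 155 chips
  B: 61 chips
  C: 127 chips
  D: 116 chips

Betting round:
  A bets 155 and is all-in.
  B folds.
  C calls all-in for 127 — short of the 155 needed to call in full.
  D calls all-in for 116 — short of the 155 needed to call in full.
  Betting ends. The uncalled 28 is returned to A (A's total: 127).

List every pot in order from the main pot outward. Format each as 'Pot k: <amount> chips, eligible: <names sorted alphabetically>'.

Pot 1: 348 chips, eligible: A, C, D
Pot 2: 22 chips, eligible: A, C

Derivation:
Contributions (after 28 returned to A): A=127, C=127, D=116
Folded: B
Pot levels (distinct totals of non-folded players): 116, 127
Layer 1-116: 116 each from A, C, D = 116*3 = 348 chips; eligible A, C, D
Layer 117-127: 11 each from A, C = 11*2 = 22 chips; eligible A, C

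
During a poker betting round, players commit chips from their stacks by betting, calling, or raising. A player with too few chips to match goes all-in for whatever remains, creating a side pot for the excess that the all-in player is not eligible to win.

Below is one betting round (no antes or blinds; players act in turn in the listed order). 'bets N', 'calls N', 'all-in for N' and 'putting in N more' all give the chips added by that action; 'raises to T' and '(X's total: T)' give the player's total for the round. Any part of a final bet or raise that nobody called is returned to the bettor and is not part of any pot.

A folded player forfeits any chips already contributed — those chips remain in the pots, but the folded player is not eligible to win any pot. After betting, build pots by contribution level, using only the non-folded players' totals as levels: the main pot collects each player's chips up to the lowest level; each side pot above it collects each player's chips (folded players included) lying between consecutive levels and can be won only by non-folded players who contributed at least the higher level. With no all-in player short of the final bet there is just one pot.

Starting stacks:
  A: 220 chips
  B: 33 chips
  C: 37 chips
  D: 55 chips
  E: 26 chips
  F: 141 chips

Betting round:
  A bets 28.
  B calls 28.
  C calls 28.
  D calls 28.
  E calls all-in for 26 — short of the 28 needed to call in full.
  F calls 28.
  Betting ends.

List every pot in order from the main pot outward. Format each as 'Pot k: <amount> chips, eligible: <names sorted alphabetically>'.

Pot 1: 156 chips, eligible: A, B, C, D, E, F
Pot 2: 10 chips, eligible: A, B, C, D, F

Derivation:
Contributions: A=28, B=28, C=28, D=28, E=26, F=28
Pot levels (distinct totals of non-folded players): 26, 28
Layer 1-26: 26 each from A, B, C, D, E, F = 26*6 = 156 chips; eligible A, B, C, D, E, F
Layer 27-28: 2 each from A, B, C, D, F = 2*5 = 10 chips; eligible A, B, C, D, F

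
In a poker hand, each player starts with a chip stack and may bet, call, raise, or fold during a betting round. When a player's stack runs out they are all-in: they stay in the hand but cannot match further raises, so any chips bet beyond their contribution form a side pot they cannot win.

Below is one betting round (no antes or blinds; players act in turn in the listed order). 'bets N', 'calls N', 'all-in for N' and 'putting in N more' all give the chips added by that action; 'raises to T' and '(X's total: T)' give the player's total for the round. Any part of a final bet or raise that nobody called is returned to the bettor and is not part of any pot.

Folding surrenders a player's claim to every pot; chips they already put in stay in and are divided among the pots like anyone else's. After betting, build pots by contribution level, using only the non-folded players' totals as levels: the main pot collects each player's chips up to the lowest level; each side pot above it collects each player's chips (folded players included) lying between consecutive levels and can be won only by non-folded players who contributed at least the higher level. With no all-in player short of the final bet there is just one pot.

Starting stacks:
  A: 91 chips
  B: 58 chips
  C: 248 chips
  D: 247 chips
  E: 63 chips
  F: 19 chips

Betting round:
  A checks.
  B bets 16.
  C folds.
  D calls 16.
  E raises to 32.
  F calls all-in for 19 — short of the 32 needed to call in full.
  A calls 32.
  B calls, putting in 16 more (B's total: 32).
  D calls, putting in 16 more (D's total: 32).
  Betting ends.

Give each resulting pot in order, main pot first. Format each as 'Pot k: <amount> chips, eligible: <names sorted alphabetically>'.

Contributions: A=32, B=32, D=32, E=32, F=19
Folded: C
Pot levels (distinct totals of non-folded players): 19, 32
Layer 1-19: 19 each from A, B, D, E, F = 19*5 = 95 chips; eligible A, B, D, E, F
Layer 20-32: 13 each from A, B, D, E = 13*4 = 52 chips; eligible A, B, D, E

Pot 1: 95 chips, eligible: A, B, D, E, F
Pot 2: 52 chips, eligible: A, B, D, E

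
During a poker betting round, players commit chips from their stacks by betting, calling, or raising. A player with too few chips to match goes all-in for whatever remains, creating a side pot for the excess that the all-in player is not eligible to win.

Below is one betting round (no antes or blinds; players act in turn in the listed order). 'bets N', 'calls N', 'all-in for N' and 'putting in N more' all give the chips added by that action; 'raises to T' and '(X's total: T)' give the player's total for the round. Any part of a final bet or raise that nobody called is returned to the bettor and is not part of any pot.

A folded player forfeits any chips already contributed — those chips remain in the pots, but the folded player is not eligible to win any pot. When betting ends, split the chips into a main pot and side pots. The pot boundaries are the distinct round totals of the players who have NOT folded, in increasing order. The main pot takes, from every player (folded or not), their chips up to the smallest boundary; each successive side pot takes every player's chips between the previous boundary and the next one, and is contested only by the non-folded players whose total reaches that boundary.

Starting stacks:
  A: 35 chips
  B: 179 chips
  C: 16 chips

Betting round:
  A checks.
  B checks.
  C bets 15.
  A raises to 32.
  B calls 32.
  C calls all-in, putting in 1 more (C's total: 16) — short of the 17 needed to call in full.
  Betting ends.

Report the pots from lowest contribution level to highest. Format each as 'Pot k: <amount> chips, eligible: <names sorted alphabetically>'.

Contributions: A=32, B=32, C=16
Pot levels (distinct totals of non-folded players): 16, 32
Layer 1-16: 16 each from A, B, C = 16*3 = 48 chips; eligible A, B, C
Layer 17-32: 16 each from A, B = 16*2 = 32 chips; eligible A, B

Pot 1: 48 chips, eligible: A, B, C
Pot 2: 32 chips, eligible: A, B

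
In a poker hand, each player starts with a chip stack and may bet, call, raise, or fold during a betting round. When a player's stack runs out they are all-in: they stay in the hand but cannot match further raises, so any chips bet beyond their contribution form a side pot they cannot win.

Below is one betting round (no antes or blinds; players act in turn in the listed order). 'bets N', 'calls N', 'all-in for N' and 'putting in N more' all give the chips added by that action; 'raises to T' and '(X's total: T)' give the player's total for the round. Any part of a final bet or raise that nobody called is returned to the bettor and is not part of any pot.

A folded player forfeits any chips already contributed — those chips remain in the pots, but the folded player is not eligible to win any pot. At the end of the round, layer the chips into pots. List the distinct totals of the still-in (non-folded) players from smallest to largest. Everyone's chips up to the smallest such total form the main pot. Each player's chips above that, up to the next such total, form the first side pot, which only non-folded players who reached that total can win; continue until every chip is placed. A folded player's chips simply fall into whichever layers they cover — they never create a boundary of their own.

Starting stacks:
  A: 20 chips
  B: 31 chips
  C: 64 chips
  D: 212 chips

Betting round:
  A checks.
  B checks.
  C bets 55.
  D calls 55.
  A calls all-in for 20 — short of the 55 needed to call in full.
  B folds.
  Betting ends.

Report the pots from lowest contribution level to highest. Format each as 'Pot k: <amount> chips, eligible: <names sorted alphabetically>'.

Contributions: A=20, C=55, D=55
Folded: B
Pot levels (distinct totals of non-folded players): 20, 55
Layer 1-20: 20 each from A, C, D = 20*3 = 60 chips; eligible A, C, D
Layer 21-55: 35 each from C, D = 35*2 = 70 chips; eligible C, D

Pot 1: 60 chips, eligible: A, C, D
Pot 2: 70 chips, eligible: C, D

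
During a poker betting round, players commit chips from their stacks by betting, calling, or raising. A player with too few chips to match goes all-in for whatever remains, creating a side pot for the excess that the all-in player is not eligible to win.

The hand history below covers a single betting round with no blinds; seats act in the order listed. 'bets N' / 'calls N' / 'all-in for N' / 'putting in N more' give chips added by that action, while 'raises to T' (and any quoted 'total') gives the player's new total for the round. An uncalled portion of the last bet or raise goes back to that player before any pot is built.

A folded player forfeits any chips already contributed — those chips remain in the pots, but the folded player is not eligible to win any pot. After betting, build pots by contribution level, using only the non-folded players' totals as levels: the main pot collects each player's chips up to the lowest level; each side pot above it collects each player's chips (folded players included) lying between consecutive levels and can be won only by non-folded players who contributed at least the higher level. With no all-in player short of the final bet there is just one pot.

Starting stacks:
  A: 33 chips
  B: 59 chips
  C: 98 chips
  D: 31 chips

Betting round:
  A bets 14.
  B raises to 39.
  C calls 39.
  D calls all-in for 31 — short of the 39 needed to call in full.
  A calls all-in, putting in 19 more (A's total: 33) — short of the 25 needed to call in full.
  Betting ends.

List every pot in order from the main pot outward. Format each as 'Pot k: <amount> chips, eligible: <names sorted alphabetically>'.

Contributions: A=33, B=39, C=39, D=31
Pot levels (distinct totals of non-folded players): 31, 33, 39
Layer 1-31: 31 each from A, B, C, D = 31*4 = 124 chips; eligible A, B, C, D
Layer 32-33: 2 each from A, B, C = 2*3 = 6 chips; eligible A, B, C
Layer 34-39: 6 each from B, C = 6*2 = 12 chips; eligible B, C

Pot 1: 124 chips, eligible: A, B, C, D
Pot 2: 6 chips, eligible: A, B, C
Pot 3: 12 chips, eligible: B, C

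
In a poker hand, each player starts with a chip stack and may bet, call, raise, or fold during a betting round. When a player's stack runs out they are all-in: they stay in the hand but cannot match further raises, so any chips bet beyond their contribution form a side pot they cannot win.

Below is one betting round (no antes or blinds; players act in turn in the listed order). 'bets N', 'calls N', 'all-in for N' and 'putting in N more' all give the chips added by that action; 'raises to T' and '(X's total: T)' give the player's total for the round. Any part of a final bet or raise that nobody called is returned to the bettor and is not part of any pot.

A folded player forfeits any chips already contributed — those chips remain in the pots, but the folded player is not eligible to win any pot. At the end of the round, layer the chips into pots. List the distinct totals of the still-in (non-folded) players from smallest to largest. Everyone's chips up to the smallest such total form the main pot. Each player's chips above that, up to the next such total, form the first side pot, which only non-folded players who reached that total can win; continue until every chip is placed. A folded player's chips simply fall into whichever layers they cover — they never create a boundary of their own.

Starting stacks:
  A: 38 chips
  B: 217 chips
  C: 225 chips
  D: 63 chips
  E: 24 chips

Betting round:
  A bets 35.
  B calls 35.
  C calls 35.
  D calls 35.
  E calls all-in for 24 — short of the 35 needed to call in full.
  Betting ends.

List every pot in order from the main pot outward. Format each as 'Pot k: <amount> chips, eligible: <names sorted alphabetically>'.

Contributions: A=35, B=35, C=35, D=35, E=24
Pot levels (distinct totals of non-folded players): 24, 35
Layer 1-24: 24 each from A, B, C, D, E = 24*5 = 120 chips; eligible A, B, C, D, E
Layer 25-35: 11 each from A, B, C, D = 11*4 = 44 chips; eligible A, B, C, D

Pot 1: 120 chips, eligible: A, B, C, D, E
Pot 2: 44 chips, eligible: A, B, C, D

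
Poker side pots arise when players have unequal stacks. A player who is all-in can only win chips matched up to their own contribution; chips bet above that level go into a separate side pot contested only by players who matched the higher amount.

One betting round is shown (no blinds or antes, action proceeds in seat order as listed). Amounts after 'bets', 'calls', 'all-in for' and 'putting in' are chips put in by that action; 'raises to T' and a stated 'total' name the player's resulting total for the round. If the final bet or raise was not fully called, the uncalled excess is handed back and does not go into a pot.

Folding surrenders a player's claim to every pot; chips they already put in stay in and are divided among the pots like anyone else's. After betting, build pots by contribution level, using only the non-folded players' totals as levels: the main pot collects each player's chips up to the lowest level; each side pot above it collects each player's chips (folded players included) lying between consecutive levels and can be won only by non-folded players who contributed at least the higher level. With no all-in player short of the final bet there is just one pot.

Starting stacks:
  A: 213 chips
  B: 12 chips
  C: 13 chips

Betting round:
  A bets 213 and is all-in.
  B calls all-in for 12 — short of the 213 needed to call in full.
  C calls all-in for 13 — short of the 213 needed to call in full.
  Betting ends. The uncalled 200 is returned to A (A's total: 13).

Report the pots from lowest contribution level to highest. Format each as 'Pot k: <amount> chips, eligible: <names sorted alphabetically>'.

Contributions (after 200 returned to A): A=13, B=12, C=13
Pot levels (distinct totals of non-folded players): 12, 13
Layer 1-12: 12 each from A, B, C = 12*3 = 36 chips; eligible A, B, C
Layer 13-13: 1 each from A, C = 1*2 = 2 chips; eligible A, C

Pot 1: 36 chips, eligible: A, B, C
Pot 2: 2 chips, eligible: A, C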